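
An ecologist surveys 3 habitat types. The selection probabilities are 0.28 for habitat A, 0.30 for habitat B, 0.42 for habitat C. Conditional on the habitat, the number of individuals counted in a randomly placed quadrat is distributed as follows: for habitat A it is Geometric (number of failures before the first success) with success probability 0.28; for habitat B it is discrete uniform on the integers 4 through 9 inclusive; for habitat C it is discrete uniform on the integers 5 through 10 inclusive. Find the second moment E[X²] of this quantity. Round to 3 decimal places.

For each component E[X²] = Var + (mean)², giving A: 15.7959; B: 45.1667; C: 59.1667.
Overall E[X²] = 0.28·15.7959 + 0.3·45.1667 + 0.42·59.1667 = 42.8229.

42.823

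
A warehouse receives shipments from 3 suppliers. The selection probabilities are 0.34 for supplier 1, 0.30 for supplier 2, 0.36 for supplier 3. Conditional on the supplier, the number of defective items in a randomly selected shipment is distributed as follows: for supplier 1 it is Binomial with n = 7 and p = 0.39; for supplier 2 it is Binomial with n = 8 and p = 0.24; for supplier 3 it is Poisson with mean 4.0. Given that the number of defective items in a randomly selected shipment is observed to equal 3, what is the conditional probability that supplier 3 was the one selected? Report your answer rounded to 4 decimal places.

0.3099

Likelihoods P(X=3 | ·): 1: 0.287463; 2: 0.196286; 3: 0.195367.
Posterior ∝ prior × likelihood. Numerator for 3: 0.36·0.195367 = 0.0703321.
Normalizing constant: 0.34·0.287463 + 0.3·0.196286 + 0.36·0.195367 = 0.226955.
P(3 | observation) = 0.0703321 / 0.226955 = 0.309894.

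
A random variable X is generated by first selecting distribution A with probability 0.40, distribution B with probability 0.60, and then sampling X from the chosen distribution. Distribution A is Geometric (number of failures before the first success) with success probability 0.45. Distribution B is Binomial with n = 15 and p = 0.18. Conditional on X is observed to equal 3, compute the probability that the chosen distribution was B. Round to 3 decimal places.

0.831

Likelihoods P(X=3 | ·): A: 0.0748688; B: 0.245242.
Posterior ∝ prior × likelihood. Numerator for B: 0.6·0.245242 = 0.147145.
Normalizing constant: 0.4·0.0748688 + 0.6·0.245242 = 0.177093.
P(B | observation) = 0.147145 / 0.177093 = 0.830894.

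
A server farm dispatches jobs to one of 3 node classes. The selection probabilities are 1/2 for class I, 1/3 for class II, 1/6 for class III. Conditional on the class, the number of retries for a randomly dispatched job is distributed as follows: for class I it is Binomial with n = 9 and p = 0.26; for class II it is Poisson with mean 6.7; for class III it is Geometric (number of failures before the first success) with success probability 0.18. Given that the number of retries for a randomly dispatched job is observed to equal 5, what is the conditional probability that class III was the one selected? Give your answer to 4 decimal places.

Likelihoods P(X=5 | ·): I: 0.0448915; II: 0.13849; III: 0.0667332.
Posterior ∝ prior × likelihood. Numerator for III: 0.166667·0.0667332 = 0.0111222.
Normalizing constant: 0.5·0.0448915 + 0.333333·0.13849 + 0.166667·0.0667332 = 0.0797314.
P(III | observation) = 0.0111222 / 0.0797314 = 0.139496.

0.1395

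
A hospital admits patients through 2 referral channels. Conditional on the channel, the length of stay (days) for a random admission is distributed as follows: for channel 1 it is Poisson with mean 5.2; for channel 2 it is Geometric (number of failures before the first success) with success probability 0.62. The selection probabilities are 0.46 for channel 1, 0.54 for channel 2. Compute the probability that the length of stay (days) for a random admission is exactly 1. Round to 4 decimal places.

0.1404

Conditional on each channel, P(X = 1): 1: 0.0286861; 2: 0.2356.
By total probability, P(X = 1) = 0.46·0.0286861 + 0.54·0.2356 = 0.14042.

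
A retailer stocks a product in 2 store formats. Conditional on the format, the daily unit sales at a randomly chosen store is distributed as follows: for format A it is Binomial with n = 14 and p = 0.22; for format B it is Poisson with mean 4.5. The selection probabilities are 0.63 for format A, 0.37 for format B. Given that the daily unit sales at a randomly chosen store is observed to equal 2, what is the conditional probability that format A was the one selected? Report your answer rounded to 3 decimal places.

0.772

Likelihoods P(X=2 | ·): A: 0.223369; B: 0.112479.
Posterior ∝ prior × likelihood. Numerator for A: 0.63·0.223369 = 0.140722.
Normalizing constant: 0.63·0.223369 + 0.37·0.112479 = 0.182339.
P(A | observation) = 0.140722 / 0.182339 = 0.77176.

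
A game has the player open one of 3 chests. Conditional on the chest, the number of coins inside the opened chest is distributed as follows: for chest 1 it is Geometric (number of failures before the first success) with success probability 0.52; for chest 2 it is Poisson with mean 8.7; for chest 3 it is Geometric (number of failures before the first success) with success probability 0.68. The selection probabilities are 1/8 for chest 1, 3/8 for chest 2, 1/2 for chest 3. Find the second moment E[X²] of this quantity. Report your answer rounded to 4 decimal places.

For each component E[X²] = Var + (mean)², giving 1: 2.62722; 2: 84.39; 3: 0.913495.
Overall E[X²] = 0.125·2.62722 + 0.375·84.39 + 0.5·0.913495 = 32.4314.

32.4314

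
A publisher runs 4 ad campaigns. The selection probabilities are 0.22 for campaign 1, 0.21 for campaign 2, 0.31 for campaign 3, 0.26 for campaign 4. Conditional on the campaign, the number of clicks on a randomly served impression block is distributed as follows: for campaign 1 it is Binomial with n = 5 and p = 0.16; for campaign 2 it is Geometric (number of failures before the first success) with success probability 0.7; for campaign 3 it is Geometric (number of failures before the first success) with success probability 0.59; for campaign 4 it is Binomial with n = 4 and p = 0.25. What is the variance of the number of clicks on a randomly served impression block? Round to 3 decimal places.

Per component, 1: μ=0.8, E[X²]=1.312; 2: μ=0.428571, E[X²]=0.795918; 3: μ=0.694915, E[X²]=1.66073; 4: μ=1, E[X²]=1.75.
E[X] = 0.22·0.8 + 0.21·0.428571 + 0.31·0.694915 + 0.26·1 = 0.741424.
E[X²] = 0.22·1.312 + 0.21·0.795918 + 0.31·1.66073 + 0.26·1.75 = 1.42561.
Var(X) = E[X²] − (E[X])² = 1.42561 − 0.549709 = 0.8759.

0.876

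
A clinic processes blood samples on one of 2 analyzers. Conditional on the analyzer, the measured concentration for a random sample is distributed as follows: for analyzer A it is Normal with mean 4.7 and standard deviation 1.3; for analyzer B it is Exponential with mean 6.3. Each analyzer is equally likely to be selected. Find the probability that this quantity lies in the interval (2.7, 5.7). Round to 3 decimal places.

Conditional on each analyzer, P(2.7 < X < 5.7): A: 0.717154; B: 0.246801.
By total probability, P(2.7 < X < 5.7) = 0.5·0.717154 + 0.5·0.246801 = 0.481977.

0.482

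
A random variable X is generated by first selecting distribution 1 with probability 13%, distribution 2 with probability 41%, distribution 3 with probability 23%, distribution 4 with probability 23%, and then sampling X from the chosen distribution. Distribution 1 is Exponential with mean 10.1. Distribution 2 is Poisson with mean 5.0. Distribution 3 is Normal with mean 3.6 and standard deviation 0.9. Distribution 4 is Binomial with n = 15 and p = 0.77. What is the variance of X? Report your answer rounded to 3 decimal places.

Per component, 1: μ=10.1, E[X²]=204.02; 2: μ=5, E[X²]=30; 3: μ=3.6, E[X²]=13.77; 4: μ=11.55, E[X²]=136.059.
E[X] = 0.13·10.1 + 0.41·5 + 0.23·3.6 + 0.23·11.55 = 6.8475.
E[X²] = 0.13·204.02 + 0.41·30 + 0.23·13.77 + 0.23·136.059 = 73.2833.
Var(X) = E[X²] − (E[X])² = 73.2833 − 46.8883 = 26.395.

26.395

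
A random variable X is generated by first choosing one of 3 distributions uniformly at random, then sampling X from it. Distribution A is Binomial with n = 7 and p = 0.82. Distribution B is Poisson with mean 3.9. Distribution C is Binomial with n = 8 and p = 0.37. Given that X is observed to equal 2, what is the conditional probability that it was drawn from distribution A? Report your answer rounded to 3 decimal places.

Likelihoods P(X=2 | ·): A: 0.00266815; B: 0.15394; C: 0.239665.
Posterior ∝ prior × likelihood. Numerator for A: 0.333333·0.00266815 = 0.000889382.
Normalizing constant: 0.333333·0.00266815 + 0.333333·0.15394 + 0.333333·0.239665 = 0.132091.
P(A | observation) = 0.000889382 / 0.132091 = 0.0067331.

0.007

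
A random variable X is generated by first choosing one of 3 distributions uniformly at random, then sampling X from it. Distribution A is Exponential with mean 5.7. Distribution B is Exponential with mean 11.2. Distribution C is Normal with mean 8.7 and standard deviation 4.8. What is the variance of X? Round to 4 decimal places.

Per component, A: μ=5.7, E[X²]=64.98; B: μ=11.2, E[X²]=250.88; C: μ=8.7, E[X²]=98.73.
E[X] = 0.333333·5.7 + 0.333333·11.2 + 0.333333·8.7 = 8.53333.
E[X²] = 0.333333·64.98 + 0.333333·250.88 + 0.333333·98.73 = 138.197.
Var(X) = E[X²] − (E[X])² = 138.197 − 72.8178 = 65.3789.

65.3789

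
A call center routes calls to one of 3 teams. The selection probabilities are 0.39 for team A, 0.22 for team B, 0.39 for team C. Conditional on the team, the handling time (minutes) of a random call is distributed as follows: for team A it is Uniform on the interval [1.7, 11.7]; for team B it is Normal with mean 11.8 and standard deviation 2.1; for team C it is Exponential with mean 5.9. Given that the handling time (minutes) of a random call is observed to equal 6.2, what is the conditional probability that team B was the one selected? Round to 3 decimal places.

Likelihoods f(6.2 | ·): A: 0.1; B: 0.00542666; C: 0.0592612.
Posterior ∝ prior × likelihood. Numerator for B: 0.22·0.00542666 = 0.00119387.
Normalizing constant: 0.39·0.1 + 0.22·0.00542666 + 0.39·0.0592612 = 0.0633057.
P(B | observation) = 0.00119387 / 0.0633057 = 0.0188587.

0.019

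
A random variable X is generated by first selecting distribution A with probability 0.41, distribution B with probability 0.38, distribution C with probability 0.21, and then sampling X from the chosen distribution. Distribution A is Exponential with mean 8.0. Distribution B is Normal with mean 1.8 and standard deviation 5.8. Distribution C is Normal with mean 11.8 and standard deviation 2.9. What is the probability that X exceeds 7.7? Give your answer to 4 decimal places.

0.4088

Conditional on each component, P(X > 7.7): A: 0.381937; B: 0.154519; C: 0.921289.
By total probability, P(X > 7.7) = 0.41·0.381937 + 0.38·0.154519 + 0.21·0.921289 = 0.408782.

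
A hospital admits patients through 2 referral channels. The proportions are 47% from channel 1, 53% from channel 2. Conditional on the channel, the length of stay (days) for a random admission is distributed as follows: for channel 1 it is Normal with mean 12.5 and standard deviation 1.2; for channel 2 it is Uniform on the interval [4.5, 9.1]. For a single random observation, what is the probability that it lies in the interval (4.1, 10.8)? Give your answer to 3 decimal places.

Conditional on each channel, P(4.1 < X < 10.8): 1: 0.0782902; 2: 1.
By total probability, P(4.1 < X < 10.8) = 0.47·0.0782902 + 0.53·1 = 0.566796.

0.567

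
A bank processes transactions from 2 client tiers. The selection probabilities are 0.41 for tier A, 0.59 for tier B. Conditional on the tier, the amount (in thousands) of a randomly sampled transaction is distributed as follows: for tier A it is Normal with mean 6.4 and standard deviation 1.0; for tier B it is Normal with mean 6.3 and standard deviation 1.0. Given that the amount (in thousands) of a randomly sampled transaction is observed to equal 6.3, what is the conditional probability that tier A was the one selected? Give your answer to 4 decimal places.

0.4088

Likelihoods f(6.3 | ·): A: 0.396953; B: 0.398942.
Posterior ∝ prior × likelihood. Numerator for A: 0.41·0.396953 = 0.162751.
Normalizing constant: 0.41·0.396953 + 0.59·0.398942 = 0.398126.
P(A | observation) = 0.162751 / 0.398126 = 0.408791.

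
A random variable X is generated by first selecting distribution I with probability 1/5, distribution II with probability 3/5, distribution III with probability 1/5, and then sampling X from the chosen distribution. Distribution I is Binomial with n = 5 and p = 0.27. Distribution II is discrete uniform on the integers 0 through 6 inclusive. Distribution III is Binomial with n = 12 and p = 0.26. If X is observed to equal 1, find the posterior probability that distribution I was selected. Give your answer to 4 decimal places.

Likelihoods P(X=1 | ·): I: 0.383376; II: 0.142857; III: 0.113685.
Posterior ∝ prior × likelihood. Numerator for I: 0.2·0.383376 = 0.0766753.
Normalizing constant: 0.2·0.383376 + 0.6·0.142857 + 0.2·0.113685 = 0.185127.
P(I | observation) = 0.0766753 / 0.185127 = 0.414177.

0.4142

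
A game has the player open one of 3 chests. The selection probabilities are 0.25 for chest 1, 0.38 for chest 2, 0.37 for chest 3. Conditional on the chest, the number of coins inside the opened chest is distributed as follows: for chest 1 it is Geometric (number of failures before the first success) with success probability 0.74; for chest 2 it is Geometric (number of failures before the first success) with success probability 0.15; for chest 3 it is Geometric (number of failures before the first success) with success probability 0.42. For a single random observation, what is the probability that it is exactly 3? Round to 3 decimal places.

Conditional on each chest, P(X = 3): 1: 0.0130062; 2: 0.0921187; 3: 0.081947.
By total probability, P(X = 3) = 0.25·0.0130062 + 0.38·0.0921187 + 0.37·0.081947 = 0.0685771.

0.069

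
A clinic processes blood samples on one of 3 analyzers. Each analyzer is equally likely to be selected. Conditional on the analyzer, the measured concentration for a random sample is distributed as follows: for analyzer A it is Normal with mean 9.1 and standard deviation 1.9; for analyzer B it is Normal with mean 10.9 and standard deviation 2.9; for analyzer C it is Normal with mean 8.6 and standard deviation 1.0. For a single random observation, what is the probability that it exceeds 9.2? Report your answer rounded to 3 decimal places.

Conditional on each analyzer, P(X > 9.2): A: 0.479013; B: 0.721132; C: 0.274253.
By total probability, P(X > 9.2) = 0.333333·0.479013 + 0.333333·0.721132 + 0.333333·0.274253 = 0.491466.

0.491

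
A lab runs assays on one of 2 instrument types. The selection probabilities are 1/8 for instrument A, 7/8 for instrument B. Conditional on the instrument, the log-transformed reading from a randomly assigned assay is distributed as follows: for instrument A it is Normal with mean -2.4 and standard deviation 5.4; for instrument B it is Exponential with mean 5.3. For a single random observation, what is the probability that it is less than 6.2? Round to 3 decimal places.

Conditional on each instrument, P(X < 6.2): A: 0.944374; B: 0.689574.
By total probability, P(X < 6.2) = 0.125·0.944374 + 0.875·0.689574 = 0.721424.

0.721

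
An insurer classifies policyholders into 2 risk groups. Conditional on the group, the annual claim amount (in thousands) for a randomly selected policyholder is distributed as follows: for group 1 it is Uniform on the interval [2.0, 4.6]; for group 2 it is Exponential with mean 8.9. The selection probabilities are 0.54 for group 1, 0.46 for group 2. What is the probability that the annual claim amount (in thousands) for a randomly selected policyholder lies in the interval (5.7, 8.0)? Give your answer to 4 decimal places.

Conditional on each group, P(5.7 < X < 8.0): 1: 0; 2: 0.120029.
By total probability, P(5.7 < X < 8.0) = 0.54·0 + 0.46·0.120029 = 0.0552132.

0.0552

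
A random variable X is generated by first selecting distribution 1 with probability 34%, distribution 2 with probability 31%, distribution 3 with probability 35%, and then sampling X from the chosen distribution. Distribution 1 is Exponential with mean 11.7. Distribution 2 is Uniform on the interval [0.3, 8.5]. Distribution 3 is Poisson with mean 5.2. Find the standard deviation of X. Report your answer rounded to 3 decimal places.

Per component, 1: μ=11.7, E[X²]=273.78; 2: μ=4.4, E[X²]=24.9633; 3: μ=5.2, E[X²]=32.24.
E[X] = 0.34·11.7 + 0.31·4.4 + 0.35·5.2 = 7.162.
E[X²] = 0.34·273.78 + 0.31·24.9633 + 0.35·32.24 = 112.108.
Var(X) = E[X²] − (E[X])² = 112.108 − 51.2942 = 60.8136.
SD(X) = √60.8136 = 7.79831.

7.798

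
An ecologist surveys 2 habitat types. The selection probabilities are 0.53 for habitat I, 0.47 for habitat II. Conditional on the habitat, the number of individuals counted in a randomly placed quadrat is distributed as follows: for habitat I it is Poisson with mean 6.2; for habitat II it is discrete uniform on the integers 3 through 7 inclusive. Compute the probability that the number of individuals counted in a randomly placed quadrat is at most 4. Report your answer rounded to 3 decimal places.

0.325

Conditional on each habitat, P(X ≤ 4): I: 0.259177; II: 0.4.
By total probability, P(X ≤ 4) = 0.53·0.259177 + 0.47·0.4 = 0.325364.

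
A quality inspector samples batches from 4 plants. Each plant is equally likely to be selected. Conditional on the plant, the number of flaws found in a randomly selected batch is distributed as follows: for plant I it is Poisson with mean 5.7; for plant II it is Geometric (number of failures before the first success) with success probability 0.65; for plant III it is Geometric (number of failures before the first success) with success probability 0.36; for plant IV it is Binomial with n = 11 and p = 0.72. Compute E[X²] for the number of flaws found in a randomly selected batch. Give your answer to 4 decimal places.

For each component E[X²] = Var + (mean)², giving I: 38.19; II: 1.11834; III: 8.09877; IV: 64.944.
Overall E[X²] = 0.25·38.19 + 0.25·1.11834 + 0.25·8.09877 + 0.25·64.944 = 28.0878.

28.0878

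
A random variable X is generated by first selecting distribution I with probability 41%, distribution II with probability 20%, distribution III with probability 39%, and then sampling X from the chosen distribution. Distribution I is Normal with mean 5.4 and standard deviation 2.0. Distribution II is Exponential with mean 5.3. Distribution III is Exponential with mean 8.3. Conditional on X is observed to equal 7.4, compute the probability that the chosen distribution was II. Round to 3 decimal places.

0.119

Likelihoods f(7.4 | ·): I: 0.120985; II: 0.0467036; III: 0.0493992.
Posterior ∝ prior × likelihood. Numerator for II: 0.2·0.0467036 = 0.00934073.
Normalizing constant: 0.41·0.120985 + 0.2·0.0467036 + 0.39·0.0493992 = 0.0782104.
P(II | observation) = 0.00934073 / 0.0782104 = 0.119431.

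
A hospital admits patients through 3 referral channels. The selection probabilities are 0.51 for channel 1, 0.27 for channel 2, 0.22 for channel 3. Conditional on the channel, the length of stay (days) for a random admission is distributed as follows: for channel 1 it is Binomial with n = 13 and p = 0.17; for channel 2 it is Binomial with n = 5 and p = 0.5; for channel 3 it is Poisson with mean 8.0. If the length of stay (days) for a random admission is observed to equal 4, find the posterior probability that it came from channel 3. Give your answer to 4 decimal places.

0.1127

Likelihoods P(X=4 | ·): 1: 0.111636; 2: 0.15625; 3: 0.0572523.
Posterior ∝ prior × likelihood. Numerator for 3: 0.22·0.0572523 = 0.0125955.
Normalizing constant: 0.51·0.111636 + 0.27·0.15625 + 0.22·0.0572523 = 0.111717.
P(3 | observation) = 0.0125955 / 0.111717 = 0.112744.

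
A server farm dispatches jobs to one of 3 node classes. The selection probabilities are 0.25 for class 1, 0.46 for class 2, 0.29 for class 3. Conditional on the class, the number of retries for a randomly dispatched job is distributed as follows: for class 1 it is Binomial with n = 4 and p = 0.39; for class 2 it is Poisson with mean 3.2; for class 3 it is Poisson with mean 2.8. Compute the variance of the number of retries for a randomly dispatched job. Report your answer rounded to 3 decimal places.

2.964

Per component, 1: μ=1.56, E[X²]=3.3852; 2: μ=3.2, E[X²]=13.44; 3: μ=2.8, E[X²]=10.64.
E[X] = 0.25·1.56 + 0.46·3.2 + 0.29·2.8 = 2.674.
E[X²] = 0.25·3.3852 + 0.46·13.44 + 0.29·10.64 = 10.1143.
Var(X) = E[X²] − (E[X])² = 10.1143 − 7.15028 = 2.96402.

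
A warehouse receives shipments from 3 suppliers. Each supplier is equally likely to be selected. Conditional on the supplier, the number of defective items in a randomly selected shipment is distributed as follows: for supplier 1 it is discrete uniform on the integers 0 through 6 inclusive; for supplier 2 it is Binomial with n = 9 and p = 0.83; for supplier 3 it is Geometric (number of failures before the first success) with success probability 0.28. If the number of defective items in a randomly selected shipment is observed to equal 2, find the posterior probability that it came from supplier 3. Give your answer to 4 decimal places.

0.5038

Likelihoods P(X=2 | ·): 1: 0.142857; 2: 0.000101766; 3: 0.145152.
Posterior ∝ prior × likelihood. Numerator for 3: 0.333333·0.145152 = 0.048384.
Normalizing constant: 0.333333·0.142857 + 0.333333·0.000101766 + 0.333333·0.145152 = 0.096037.
P(3 | observation) = 0.048384 / 0.096037 = 0.503806.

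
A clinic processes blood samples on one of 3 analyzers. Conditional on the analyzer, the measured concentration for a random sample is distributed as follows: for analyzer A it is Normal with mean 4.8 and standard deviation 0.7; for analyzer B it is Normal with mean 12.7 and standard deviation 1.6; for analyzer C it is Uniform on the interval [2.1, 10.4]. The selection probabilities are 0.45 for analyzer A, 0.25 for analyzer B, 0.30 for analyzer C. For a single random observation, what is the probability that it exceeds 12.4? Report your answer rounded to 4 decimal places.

0.1436

Conditional on each analyzer, P(X > 12.4): A: 0; B: 0.574366; C: 0.
By total probability, P(X > 12.4) = 0.45·0 + 0.25·0.574366 + 0.3·0 = 0.143591.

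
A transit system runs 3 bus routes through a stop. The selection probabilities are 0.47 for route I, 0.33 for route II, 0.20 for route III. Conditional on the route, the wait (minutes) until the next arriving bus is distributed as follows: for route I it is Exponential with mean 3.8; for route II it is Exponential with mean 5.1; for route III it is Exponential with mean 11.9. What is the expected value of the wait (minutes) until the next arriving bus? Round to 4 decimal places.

Component means — I: 3.8; II: 5.1; III: 11.9.
E[X] = 0.47·3.8 + 0.33·5.1 + 0.2·11.9 = 5.849.

5.8490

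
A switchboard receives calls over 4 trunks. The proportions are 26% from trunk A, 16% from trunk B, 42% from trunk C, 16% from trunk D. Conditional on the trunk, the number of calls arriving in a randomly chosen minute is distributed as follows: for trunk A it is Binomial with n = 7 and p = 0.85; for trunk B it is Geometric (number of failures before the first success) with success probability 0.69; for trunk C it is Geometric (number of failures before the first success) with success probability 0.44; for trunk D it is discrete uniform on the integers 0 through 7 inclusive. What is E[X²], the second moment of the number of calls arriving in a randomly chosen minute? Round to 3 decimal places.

14.268

For each component E[X²] = Var + (mean)², giving A: 36.295; B: 0.852972; C: 4.5124; D: 17.5.
Overall E[X²] = 0.26·36.295 + 0.16·0.852972 + 0.42·4.5124 + 0.16·17.5 = 14.2684.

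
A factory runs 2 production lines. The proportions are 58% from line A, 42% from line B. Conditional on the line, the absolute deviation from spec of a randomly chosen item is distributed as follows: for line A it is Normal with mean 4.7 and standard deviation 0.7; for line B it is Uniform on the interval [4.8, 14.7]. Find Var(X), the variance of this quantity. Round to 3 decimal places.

9.927

Per component, A: μ=4.7, E[X²]=22.58; B: μ=9.75, E[X²]=103.23.
E[X] = 0.58·4.7 + 0.42·9.75 = 6.821.
E[X²] = 0.58·22.58 + 0.42·103.23 = 56.453.
Var(X) = E[X²] − (E[X])² = 56.453 − 46.526 = 9.92696.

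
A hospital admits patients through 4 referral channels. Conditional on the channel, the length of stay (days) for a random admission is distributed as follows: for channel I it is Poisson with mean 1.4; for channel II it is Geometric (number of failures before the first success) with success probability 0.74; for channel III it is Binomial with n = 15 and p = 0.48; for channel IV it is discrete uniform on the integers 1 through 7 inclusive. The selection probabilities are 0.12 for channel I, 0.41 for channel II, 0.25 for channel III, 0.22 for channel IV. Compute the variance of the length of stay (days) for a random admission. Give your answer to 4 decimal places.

Per component, I: μ=1.4, E[X²]=3.36; II: μ=0.351351, E[X²]=0.598247; III: μ=7.2, E[X²]=55.584; IV: μ=4, E[X²]=20.
E[X] = 0.12·1.4 + 0.41·0.351351 + 0.25·7.2 + 0.22·4 = 2.99205.
E[X²] = 0.12·3.36 + 0.41·0.598247 + 0.25·55.584 + 0.22·20 = 18.9445.
Var(X) = E[X²] − (E[X])² = 18.9445 − 8.95239 = 9.99209.

9.9921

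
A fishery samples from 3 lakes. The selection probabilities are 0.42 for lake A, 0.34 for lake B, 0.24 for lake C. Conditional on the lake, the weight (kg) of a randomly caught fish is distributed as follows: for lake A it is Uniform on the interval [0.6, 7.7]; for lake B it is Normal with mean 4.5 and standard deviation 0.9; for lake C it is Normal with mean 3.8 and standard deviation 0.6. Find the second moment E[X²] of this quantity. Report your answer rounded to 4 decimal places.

For each component E[X²] = Var + (mean)², giving A: 21.4233; B: 21.06; C: 14.8.
Overall E[X²] = 0.42·21.4233 + 0.34·21.06 + 0.24·14.8 = 19.7102.

19.7102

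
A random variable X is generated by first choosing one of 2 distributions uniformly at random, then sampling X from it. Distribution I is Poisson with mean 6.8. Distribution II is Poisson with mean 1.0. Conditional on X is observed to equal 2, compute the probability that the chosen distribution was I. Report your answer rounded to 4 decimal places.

0.1228

Likelihoods P(X=2 | ·): I: 0.0257505; II: 0.18394.
Posterior ∝ prior × likelihood. Numerator for I: 0.5·0.0257505 = 0.0128752.
Normalizing constant: 0.5·0.0257505 + 0.5·0.18394 = 0.104845.
P(I | observation) = 0.0128752 / 0.104845 = 0.122803.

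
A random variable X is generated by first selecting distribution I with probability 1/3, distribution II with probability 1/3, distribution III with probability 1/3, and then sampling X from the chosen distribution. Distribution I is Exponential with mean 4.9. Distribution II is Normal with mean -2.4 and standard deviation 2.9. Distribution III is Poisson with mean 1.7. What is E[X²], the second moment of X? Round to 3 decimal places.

For each component E[X²] = Var + (mean)², giving I: 48.02; II: 14.17; III: 4.59.
Overall E[X²] = 0.333333·48.02 + 0.333333·14.17 + 0.333333·4.59 = 22.26.

22.260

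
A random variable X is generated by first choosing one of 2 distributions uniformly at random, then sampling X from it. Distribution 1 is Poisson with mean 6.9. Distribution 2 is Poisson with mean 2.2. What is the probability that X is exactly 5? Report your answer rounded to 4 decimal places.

0.0895

Conditional on each component, P(X = 5): 1: 0.131351; 2: 0.0475866.
By total probability, P(X = 5) = 0.5·0.131351 + 0.5·0.0475866 = 0.0894686.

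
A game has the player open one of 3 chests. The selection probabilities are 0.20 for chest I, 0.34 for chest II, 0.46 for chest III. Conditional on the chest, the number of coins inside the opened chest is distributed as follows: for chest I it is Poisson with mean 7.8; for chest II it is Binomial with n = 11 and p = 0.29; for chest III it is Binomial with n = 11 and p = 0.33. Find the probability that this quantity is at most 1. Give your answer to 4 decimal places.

0.0799

Conditional on each chest, P(X ≤ 1): I: 0.00360567; II: 0.126954; III: 0.078382.
By total probability, P(X ≤ 1) = 0.2·0.00360567 + 0.34·0.126954 + 0.46·0.078382 = 0.0799414.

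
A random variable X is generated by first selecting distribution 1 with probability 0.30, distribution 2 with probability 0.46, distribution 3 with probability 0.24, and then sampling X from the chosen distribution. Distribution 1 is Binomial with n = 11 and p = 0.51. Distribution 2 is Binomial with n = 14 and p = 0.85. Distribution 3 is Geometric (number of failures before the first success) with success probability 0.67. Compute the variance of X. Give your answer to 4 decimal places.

23.5340

Per component, 1: μ=5.61, E[X²]=34.221; 2: μ=11.9, E[X²]=143.395; 3: μ=0.492537, E[X²]=0.977723.
E[X] = 0.3·5.61 + 0.46·11.9 + 0.24·0.492537 = 7.27521.
E[X²] = 0.3·34.221 + 0.46·143.395 + 0.24·0.977723 = 76.4627.
Var(X) = E[X²] − (E[X])² = 76.4627 − 52.9287 = 23.534.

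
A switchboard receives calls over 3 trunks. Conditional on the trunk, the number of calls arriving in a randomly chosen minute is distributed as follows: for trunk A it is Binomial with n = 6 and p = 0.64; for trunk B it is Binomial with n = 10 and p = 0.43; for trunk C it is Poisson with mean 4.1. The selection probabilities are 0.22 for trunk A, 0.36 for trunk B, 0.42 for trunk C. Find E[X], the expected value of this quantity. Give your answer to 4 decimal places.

4.1148

Component means — A: 3.84; B: 4.3; C: 4.1.
E[X] = 0.22·3.84 + 0.36·4.3 + 0.42·4.1 = 4.1148.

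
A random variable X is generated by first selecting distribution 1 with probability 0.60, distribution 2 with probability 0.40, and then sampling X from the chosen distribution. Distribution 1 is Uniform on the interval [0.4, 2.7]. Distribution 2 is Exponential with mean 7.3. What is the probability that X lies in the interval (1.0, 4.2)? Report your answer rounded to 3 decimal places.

0.567

Conditional on each component, P(1.0 < X < 4.2): 1: 0.73913; 2: 0.30947.
By total probability, P(1.0 < X < 4.2) = 0.6·0.73913 + 0.4·0.30947 = 0.567266.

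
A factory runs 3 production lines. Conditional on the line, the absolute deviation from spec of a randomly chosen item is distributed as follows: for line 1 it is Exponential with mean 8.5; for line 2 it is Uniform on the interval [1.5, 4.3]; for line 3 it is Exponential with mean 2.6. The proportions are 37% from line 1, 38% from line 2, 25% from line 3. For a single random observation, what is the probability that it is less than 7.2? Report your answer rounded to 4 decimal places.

Conditional on each line, P(X < 7.2): 1: 0.571326; 2: 1; 3: 0.93729.
By total probability, P(X < 7.2) = 0.37·0.571326 + 0.38·1 + 0.25·0.93729 = 0.825713.

0.8257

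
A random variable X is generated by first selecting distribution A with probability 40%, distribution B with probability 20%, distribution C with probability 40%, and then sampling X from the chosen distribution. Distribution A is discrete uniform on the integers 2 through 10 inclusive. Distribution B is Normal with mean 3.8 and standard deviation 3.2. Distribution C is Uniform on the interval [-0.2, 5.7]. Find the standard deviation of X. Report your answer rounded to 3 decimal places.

Per component, A: μ=6, E[X²]=42.6667; B: μ=3.8, E[X²]=24.68; C: μ=2.75, E[X²]=10.4633.
E[X] = 0.4·6 + 0.2·3.8 + 0.4·2.75 = 4.26.
E[X²] = 0.4·42.6667 + 0.2·24.68 + 0.4·10.4633 = 26.188.
Var(X) = E[X²] − (E[X])² = 26.188 − 18.1476 = 8.0404.
SD(X) = √8.0404 = 2.83556.

2.836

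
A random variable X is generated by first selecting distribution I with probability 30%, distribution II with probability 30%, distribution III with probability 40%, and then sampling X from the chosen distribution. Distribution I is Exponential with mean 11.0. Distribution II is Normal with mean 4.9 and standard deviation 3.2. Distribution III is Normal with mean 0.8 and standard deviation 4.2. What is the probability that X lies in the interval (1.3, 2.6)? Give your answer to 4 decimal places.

0.1089

Conditional on each component, P(1.3 < X < 2.6): I: 0.099041; II: 0.105853; III: 0.118501.
By total probability, P(1.3 < X < 2.6) = 0.3·0.099041 + 0.3·0.105853 + 0.4·0.118501 = 0.108869.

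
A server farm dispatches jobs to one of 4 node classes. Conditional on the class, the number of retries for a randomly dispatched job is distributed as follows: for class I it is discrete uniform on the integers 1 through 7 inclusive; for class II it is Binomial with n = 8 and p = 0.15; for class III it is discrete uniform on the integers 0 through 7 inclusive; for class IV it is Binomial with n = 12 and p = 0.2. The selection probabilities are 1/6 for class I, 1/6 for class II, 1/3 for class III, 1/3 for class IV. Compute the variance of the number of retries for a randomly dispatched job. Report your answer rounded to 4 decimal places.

4.1089

Per component, I: μ=4, E[X²]=20; II: μ=1.2, E[X²]=2.46; III: μ=3.5, E[X²]=17.5; IV: μ=2.4, E[X²]=7.68.
E[X] = 0.166667·4 + 0.166667·1.2 + 0.333333·3.5 + 0.333333·2.4 = 2.83333.
E[X²] = 0.166667·20 + 0.166667·2.46 + 0.333333·17.5 + 0.333333·7.68 = 12.1367.
Var(X) = E[X²] − (E[X])² = 12.1367 − 8.02778 = 4.10889.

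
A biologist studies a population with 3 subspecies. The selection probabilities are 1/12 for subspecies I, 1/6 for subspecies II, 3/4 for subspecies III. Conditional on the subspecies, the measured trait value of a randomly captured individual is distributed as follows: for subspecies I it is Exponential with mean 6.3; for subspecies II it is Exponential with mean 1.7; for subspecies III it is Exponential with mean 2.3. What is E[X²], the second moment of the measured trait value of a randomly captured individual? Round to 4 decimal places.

For each component E[X²] = Var + (mean)², giving I: 79.38; II: 5.78; III: 10.58.
Overall E[X²] = 0.0833333·79.38 + 0.166667·5.78 + 0.75·10.58 = 15.5133.

15.5133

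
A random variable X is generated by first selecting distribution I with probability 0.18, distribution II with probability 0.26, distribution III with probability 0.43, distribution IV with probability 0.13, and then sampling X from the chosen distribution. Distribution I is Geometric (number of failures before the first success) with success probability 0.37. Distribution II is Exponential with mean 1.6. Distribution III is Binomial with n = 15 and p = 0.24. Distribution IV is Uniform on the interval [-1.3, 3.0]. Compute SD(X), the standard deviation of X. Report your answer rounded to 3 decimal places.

Per component, I: μ=1.7027, E[X²]=7.5011; II: μ=1.6, E[X²]=5.12; III: μ=3.6, E[X²]=15.696; IV: μ=0.85, E[X²]=2.26333.
E[X] = 0.18·1.7027 + 0.26·1.6 + 0.43·3.6 + 0.13·0.85 = 2.38099.
E[X²] = 0.18·7.5011 + 0.26·5.12 + 0.43·15.696 + 0.13·2.26333 = 9.72491.
Var(X) = E[X²] − (E[X])² = 9.72491 − 5.6691 = 4.05581.
SD(X) = √4.05581 = 2.01391.

2.014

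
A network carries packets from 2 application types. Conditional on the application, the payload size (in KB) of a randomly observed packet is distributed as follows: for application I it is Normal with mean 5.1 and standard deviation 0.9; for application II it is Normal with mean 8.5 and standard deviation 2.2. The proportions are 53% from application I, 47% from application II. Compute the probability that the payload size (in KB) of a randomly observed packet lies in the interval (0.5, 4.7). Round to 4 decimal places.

Conditional on each application, P(0.5 < X < 4.7): I: 0.32836; II: 0.0419211.
By total probability, P(0.5 < X < 4.7) = 0.53·0.32836 + 0.47·0.0419211 = 0.193734.

0.1937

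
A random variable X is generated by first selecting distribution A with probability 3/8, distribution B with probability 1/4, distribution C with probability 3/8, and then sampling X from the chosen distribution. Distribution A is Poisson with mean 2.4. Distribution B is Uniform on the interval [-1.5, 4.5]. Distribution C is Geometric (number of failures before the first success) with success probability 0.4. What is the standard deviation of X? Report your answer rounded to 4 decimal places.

1.8017

Per component, A: μ=2.4, E[X²]=8.16; B: μ=1.5, E[X²]=5.25; C: μ=1.5, E[X²]=6.
E[X] = 0.375·2.4 + 0.25·1.5 + 0.375·1.5 = 1.8375.
E[X²] = 0.375·8.16 + 0.25·5.25 + 0.375·6 = 6.6225.
Var(X) = E[X²] − (E[X])² = 6.6225 − 3.37641 = 3.24609.
SD(X) = √3.24609 = 1.80169.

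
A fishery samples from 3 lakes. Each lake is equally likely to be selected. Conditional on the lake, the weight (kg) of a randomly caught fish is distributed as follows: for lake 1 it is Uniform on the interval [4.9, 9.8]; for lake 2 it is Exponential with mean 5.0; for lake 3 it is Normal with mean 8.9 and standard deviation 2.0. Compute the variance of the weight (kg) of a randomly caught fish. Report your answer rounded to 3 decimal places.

Per component, 1: μ=7.35, E[X²]=56.0233; 2: μ=5, E[X²]=50; 3: μ=8.9, E[X²]=83.21.
E[X] = 0.333333·7.35 + 0.333333·5 + 0.333333·8.9 = 7.08333.
E[X²] = 0.333333·56.0233 + 0.333333·50 + 0.333333·83.21 = 63.0778.
Var(X) = E[X²] − (E[X])² = 63.0778 − 50.1736 = 12.9042.

12.904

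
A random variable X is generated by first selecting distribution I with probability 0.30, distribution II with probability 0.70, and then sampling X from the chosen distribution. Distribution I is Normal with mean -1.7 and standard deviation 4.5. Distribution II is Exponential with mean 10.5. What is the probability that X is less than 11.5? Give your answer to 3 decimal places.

Conditional on each component, P(X < 11.5): I: 0.998323; II: 0.66554.
By total probability, P(X < 11.5) = 0.3·0.998323 + 0.7·0.66554 = 0.765375.

0.765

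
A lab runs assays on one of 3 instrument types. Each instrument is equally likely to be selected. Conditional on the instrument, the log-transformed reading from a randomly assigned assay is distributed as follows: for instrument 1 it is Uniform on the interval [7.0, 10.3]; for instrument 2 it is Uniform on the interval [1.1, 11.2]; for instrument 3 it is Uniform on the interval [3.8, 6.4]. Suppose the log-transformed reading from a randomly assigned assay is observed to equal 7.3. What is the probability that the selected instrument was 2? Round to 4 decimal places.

0.2463

Likelihoods f(7.3 | ·): 1: 0.30303; 2: 0.0990099; 3: 0.
Posterior ∝ prior × likelihood. Numerator for 2: 0.333333·0.0990099 = 0.0330033.
Normalizing constant: 0.333333·0.30303 + 0.333333·0.0990099 + 0.333333·0 = 0.134013.
P(2 | observation) = 0.0330033 / 0.134013 = 0.246269.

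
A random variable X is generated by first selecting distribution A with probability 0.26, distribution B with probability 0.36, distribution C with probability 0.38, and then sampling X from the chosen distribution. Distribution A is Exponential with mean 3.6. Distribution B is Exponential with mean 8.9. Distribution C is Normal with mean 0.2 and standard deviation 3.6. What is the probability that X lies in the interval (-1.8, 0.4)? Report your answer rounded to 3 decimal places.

0.132

Conditional on each component, P(-1.8 < X < 0.4): A: 0.105161; B: 0.0439488; C: 0.232895.
By total probability, P(-1.8 < X < 0.4) = 0.26·0.105161 + 0.36·0.0439488 + 0.38·0.232895 = 0.131663.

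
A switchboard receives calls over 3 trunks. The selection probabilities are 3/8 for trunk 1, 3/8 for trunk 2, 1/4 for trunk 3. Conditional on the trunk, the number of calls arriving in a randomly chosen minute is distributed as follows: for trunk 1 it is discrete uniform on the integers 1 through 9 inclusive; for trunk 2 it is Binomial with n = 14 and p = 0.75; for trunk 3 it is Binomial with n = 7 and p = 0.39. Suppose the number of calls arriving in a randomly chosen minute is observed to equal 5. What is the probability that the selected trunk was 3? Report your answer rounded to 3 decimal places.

Likelihoods P(X=5 | ·): 1: 0.111111; 2: 0.0018123; 3: 0.0705021.
Posterior ∝ prior × likelihood. Numerator for 3: 0.25·0.0705021 = 0.0176255.
Normalizing constant: 0.375·0.111111 + 0.375·0.0018123 + 0.25·0.0705021 = 0.0599718.
P(3 | observation) = 0.0176255 / 0.0599718 = 0.293897.

0.294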